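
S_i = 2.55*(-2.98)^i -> [2.55, -7.6, 22.65, -67.48, 201.1]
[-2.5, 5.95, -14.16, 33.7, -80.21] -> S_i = -2.50*(-2.38)^i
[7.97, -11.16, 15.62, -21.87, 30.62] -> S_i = 7.97*(-1.40)^i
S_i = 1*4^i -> [1, 4, 16, 64, 256]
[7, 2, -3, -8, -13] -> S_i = 7 + -5*i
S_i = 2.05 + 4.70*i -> [2.05, 6.75, 11.45, 16.15, 20.85]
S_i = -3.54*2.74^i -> [-3.54, -9.7, -26.58, -72.82, -199.53]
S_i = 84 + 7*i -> [84, 91, 98, 105, 112]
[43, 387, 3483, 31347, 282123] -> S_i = 43*9^i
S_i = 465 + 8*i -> [465, 473, 481, 489, 497]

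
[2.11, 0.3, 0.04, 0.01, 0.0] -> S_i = 2.11*0.14^i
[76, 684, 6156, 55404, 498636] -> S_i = 76*9^i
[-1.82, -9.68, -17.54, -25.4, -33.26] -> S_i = -1.82 + -7.86*i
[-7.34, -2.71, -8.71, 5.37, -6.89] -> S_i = Random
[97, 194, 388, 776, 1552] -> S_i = 97*2^i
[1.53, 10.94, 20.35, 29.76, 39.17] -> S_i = 1.53 + 9.41*i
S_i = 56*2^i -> [56, 112, 224, 448, 896]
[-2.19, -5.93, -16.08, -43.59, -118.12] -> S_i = -2.19*2.71^i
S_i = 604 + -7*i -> [604, 597, 590, 583, 576]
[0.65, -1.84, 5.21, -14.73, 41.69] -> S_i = 0.65*(-2.83)^i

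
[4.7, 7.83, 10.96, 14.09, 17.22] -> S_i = 4.70 + 3.13*i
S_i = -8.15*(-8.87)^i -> [-8.15, 72.29, -641.22, 5687.59, -50448.94]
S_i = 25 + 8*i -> [25, 33, 41, 49, 57]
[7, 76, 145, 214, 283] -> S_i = 7 + 69*i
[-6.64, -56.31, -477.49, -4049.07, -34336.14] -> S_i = -6.64*8.48^i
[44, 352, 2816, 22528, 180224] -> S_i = 44*8^i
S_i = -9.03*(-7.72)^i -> [-9.03, 69.71, -538.17, 4154.7, -32074.28]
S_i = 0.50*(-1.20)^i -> [0.5, -0.6, 0.72, -0.86, 1.04]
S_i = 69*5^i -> [69, 345, 1725, 8625, 43125]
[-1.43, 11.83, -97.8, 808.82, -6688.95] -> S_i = -1.43*(-8.27)^i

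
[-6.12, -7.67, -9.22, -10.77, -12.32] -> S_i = -6.12 + -1.55*i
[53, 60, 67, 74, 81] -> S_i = 53 + 7*i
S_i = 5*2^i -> [5, 10, 20, 40, 80]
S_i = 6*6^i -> [6, 36, 216, 1296, 7776]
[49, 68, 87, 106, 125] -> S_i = 49 + 19*i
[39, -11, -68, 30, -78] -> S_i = Random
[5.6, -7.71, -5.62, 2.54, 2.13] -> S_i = Random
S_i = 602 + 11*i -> [602, 613, 624, 635, 646]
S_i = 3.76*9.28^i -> [3.76, 34.89, 323.81, 3004.91, 27885.58]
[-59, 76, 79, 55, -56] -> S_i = Random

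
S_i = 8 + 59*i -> [8, 67, 126, 185, 244]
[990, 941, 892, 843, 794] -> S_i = 990 + -49*i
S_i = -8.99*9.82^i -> [-8.99, -88.28, -866.93, -8513.23, -83599.88]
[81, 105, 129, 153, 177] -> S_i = 81 + 24*i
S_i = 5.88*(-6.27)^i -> [5.88, -36.87, 231.16, -1449.37, 9087.56]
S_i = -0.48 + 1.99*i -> [-0.48, 1.51, 3.5, 5.49, 7.48]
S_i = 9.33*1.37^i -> [9.33, 12.78, 17.51, 23.99, 32.87]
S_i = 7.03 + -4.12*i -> [7.03, 2.91, -1.21, -5.33, -9.45]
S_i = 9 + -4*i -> [9, 5, 1, -3, -7]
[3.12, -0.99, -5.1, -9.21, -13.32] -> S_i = 3.12 + -4.11*i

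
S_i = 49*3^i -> [49, 147, 441, 1323, 3969]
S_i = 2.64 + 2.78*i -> [2.64, 5.42, 8.2, 10.98, 13.76]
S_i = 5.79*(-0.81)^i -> [5.79, -4.69, 3.8, -3.08, 2.49]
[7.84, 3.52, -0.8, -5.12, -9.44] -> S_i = 7.84 + -4.32*i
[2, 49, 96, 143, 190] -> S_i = 2 + 47*i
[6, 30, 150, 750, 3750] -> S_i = 6*5^i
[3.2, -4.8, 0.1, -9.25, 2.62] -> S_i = Random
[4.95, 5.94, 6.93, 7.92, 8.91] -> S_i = 4.95 + 0.99*i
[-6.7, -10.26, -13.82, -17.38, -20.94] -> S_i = -6.70 + -3.56*i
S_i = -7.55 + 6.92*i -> [-7.55, -0.63, 6.29, 13.21, 20.13]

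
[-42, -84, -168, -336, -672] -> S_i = -42*2^i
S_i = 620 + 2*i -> [620, 622, 624, 626, 628]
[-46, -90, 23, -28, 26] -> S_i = Random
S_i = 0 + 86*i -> [0, 86, 172, 258, 344]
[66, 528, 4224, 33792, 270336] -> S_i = 66*8^i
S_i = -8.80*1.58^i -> [-8.8, -13.9, -21.97, -34.71, -54.84]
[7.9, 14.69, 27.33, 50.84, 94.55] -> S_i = 7.90*1.86^i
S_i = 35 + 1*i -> [35, 36, 37, 38, 39]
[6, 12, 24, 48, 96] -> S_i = 6*2^i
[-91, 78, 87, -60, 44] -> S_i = Random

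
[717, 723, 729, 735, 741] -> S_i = 717 + 6*i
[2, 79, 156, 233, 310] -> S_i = 2 + 77*i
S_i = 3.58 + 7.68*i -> [3.58, 11.26, 18.94, 26.62, 34.3]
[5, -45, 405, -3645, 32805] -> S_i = 5*-9^i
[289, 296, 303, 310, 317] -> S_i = 289 + 7*i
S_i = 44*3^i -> [44, 132, 396, 1188, 3564]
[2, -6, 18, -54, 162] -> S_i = 2*-3^i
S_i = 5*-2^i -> [5, -10, 20, -40, 80]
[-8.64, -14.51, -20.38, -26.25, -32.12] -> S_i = -8.64 + -5.87*i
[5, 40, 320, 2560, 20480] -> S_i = 5*8^i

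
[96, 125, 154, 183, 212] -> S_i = 96 + 29*i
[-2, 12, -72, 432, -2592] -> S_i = -2*-6^i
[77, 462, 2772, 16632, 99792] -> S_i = 77*6^i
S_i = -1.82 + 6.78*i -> [-1.82, 4.96, 11.74, 18.52, 25.3]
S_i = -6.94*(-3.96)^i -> [-6.94, 27.48, -108.83, 430.97, -1706.63]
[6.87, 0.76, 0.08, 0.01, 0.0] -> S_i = 6.87*0.11^i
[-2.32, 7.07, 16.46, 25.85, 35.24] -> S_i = -2.32 + 9.39*i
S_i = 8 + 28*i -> [8, 36, 64, 92, 120]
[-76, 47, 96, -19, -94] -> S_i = Random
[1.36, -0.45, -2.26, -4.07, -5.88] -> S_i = 1.36 + -1.81*i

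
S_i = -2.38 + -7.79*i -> [-2.38, -10.17, -17.96, -25.75, -33.54]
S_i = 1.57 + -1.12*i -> [1.57, 0.45, -0.67, -1.79, -2.91]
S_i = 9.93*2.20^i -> [9.93, 21.85, 48.06, 105.73, 232.62]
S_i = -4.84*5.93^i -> [-4.84, -28.7, -170.2, -1009.27, -5985.0]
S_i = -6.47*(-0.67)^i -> [-6.47, 4.33, -2.9, 1.95, -1.3]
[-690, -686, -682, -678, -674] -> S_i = -690 + 4*i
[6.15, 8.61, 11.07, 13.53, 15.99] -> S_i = 6.15 + 2.46*i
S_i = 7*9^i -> [7, 63, 567, 5103, 45927]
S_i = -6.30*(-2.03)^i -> [-6.3, 12.79, -25.96, 52.7, -106.99]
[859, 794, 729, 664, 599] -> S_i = 859 + -65*i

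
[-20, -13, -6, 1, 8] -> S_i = -20 + 7*i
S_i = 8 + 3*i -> [8, 11, 14, 17, 20]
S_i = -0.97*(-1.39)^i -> [-0.97, 1.35, -1.87, 2.61, -3.62]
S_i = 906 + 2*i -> [906, 908, 910, 912, 914]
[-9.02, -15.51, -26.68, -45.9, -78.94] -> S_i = -9.02*1.72^i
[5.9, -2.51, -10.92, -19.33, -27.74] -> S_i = 5.90 + -8.41*i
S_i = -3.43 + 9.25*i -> [-3.43, 5.82, 15.07, 24.32, 33.57]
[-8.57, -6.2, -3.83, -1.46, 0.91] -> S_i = -8.57 + 2.37*i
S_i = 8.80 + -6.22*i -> [8.8, 2.58, -3.64, -9.86, -16.08]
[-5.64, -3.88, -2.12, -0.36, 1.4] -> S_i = -5.64 + 1.76*i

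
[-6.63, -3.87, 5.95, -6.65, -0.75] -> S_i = Random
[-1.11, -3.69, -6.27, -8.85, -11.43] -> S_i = -1.11 + -2.58*i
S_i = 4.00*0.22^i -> [4.0, 0.88, 0.19, 0.04, 0.01]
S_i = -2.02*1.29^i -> [-2.02, -2.61, -3.36, -4.34, -5.59]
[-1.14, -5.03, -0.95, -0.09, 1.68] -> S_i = Random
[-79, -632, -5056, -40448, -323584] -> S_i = -79*8^i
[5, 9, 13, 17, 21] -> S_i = 5 + 4*i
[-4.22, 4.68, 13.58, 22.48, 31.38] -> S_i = -4.22 + 8.90*i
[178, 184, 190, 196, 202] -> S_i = 178 + 6*i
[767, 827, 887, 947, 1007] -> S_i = 767 + 60*i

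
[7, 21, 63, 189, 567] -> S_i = 7*3^i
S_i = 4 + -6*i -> [4, -2, -8, -14, -20]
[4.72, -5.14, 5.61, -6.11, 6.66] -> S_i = 4.72*(-1.09)^i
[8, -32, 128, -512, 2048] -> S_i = 8*-4^i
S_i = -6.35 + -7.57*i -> [-6.35, -13.92, -21.49, -29.06, -36.63]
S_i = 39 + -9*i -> [39, 30, 21, 12, 3]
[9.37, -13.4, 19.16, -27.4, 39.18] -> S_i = 9.37*(-1.43)^i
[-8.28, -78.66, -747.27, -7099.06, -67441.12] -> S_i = -8.28*9.50^i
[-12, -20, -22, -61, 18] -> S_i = Random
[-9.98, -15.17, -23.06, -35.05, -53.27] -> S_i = -9.98*1.52^i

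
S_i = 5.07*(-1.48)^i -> [5.07, -7.5, 11.11, -16.44, 24.33]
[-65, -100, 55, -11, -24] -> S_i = Random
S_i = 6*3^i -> [6, 18, 54, 162, 486]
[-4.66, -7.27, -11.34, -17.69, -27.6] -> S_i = -4.66*1.56^i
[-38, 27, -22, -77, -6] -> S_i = Random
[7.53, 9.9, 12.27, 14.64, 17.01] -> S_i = 7.53 + 2.37*i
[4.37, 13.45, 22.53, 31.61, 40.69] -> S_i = 4.37 + 9.08*i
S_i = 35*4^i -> [35, 140, 560, 2240, 8960]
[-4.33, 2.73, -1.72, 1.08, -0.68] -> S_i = -4.33*(-0.63)^i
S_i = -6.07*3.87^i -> [-6.07, -23.49, -90.91, -351.82, -1361.55]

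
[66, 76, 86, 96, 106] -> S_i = 66 + 10*i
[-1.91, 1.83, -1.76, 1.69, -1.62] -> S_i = -1.91*(-0.96)^i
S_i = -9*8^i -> [-9, -72, -576, -4608, -36864]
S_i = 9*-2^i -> [9, -18, 36, -72, 144]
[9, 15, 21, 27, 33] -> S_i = 9 + 6*i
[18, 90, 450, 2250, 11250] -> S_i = 18*5^i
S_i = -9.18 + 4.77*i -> [-9.18, -4.41, 0.36, 5.13, 9.9]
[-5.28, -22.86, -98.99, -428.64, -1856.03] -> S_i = -5.28*4.33^i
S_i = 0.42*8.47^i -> [0.42, 3.56, 30.13, 255.21, 2161.64]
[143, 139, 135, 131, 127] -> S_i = 143 + -4*i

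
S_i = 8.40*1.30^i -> [8.4, 10.92, 14.2, 18.45, 23.99]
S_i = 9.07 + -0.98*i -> [9.07, 8.09, 7.11, 6.13, 5.15]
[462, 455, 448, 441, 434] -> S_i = 462 + -7*i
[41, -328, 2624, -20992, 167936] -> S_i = 41*-8^i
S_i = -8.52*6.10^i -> [-8.52, -51.97, -317.03, -1933.88, -11796.66]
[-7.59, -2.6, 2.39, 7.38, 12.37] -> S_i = -7.59 + 4.99*i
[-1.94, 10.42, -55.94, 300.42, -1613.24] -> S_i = -1.94*(-5.37)^i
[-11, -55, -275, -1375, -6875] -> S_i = -11*5^i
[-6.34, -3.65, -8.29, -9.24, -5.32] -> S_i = Random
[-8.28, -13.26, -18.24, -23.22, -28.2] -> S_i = -8.28 + -4.98*i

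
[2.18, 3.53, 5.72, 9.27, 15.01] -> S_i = 2.18*1.62^i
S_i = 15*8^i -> [15, 120, 960, 7680, 61440]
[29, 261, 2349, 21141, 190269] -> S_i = 29*9^i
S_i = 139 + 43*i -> [139, 182, 225, 268, 311]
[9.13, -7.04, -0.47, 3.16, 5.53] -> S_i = Random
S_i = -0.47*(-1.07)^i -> [-0.47, 0.5, -0.54, 0.58, -0.62]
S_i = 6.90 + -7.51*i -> [6.9, -0.61, -8.12, -15.63, -23.14]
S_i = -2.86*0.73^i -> [-2.86, -2.09, -1.52, -1.11, -0.81]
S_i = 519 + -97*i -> [519, 422, 325, 228, 131]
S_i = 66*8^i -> [66, 528, 4224, 33792, 270336]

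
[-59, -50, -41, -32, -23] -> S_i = -59 + 9*i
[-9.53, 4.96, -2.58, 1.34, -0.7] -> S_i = -9.53*(-0.52)^i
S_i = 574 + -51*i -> [574, 523, 472, 421, 370]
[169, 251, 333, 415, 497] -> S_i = 169 + 82*i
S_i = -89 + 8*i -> [-89, -81, -73, -65, -57]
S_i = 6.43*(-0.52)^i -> [6.43, -3.34, 1.74, -0.9, 0.47]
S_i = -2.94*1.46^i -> [-2.94, -4.29, -6.27, -9.15, -13.36]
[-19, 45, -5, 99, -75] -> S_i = Random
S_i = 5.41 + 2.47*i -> [5.41, 7.88, 10.35, 12.82, 15.29]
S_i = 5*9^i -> [5, 45, 405, 3645, 32805]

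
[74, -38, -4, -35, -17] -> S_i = Random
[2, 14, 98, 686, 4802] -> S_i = 2*7^i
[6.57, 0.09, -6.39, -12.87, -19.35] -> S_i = 6.57 + -6.48*i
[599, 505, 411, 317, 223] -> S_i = 599 + -94*i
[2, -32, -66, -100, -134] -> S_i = 2 + -34*i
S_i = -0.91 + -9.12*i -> [-0.91, -10.03, -19.15, -28.27, -37.39]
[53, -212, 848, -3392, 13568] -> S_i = 53*-4^i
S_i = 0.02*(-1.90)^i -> [0.02, -0.04, 0.07, -0.14, 0.26]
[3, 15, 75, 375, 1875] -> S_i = 3*5^i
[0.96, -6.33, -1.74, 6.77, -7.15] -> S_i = Random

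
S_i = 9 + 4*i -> [9, 13, 17, 21, 25]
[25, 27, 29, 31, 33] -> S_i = 25 + 2*i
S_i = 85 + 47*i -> [85, 132, 179, 226, 273]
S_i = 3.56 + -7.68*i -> [3.56, -4.12, -11.8, -19.48, -27.16]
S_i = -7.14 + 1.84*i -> [-7.14, -5.3, -3.46, -1.62, 0.22]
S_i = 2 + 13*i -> [2, 15, 28, 41, 54]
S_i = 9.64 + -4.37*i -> [9.64, 5.27, 0.9, -3.47, -7.84]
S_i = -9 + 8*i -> [-9, -1, 7, 15, 23]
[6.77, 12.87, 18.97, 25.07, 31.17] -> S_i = 6.77 + 6.10*i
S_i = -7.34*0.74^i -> [-7.34, -5.43, -4.02, -2.97, -2.2]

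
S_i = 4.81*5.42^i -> [4.81, 26.07, 141.3, 765.85, 4150.9]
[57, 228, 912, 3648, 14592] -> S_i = 57*4^i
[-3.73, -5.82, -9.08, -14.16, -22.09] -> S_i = -3.73*1.56^i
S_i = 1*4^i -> [1, 4, 16, 64, 256]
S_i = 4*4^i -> [4, 16, 64, 256, 1024]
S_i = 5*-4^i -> [5, -20, 80, -320, 1280]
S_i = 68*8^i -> [68, 544, 4352, 34816, 278528]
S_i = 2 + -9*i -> [2, -7, -16, -25, -34]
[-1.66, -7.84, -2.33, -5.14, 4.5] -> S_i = Random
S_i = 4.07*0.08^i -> [4.07, 0.33, 0.03, 0.0, 0.0]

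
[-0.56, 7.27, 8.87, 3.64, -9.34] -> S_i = Random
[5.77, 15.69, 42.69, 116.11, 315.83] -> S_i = 5.77*2.72^i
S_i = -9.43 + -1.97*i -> [-9.43, -11.4, -13.37, -15.34, -17.31]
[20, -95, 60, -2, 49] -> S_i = Random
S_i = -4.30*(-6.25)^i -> [-4.3, 26.88, -167.97, 1049.8, -6561.28]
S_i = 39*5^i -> [39, 195, 975, 4875, 24375]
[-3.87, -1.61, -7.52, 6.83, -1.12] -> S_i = Random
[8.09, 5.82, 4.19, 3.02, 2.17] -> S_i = 8.09*0.72^i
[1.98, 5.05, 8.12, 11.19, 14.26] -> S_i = 1.98 + 3.07*i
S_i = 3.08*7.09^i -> [3.08, 21.84, 154.83, 1097.71, 7782.8]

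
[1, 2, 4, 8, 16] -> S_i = 1*2^i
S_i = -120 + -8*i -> [-120, -128, -136, -144, -152]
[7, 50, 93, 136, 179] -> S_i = 7 + 43*i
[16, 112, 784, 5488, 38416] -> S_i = 16*7^i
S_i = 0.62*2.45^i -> [0.62, 1.52, 3.72, 9.12, 22.34]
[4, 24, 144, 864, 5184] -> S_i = 4*6^i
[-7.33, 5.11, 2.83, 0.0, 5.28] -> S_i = Random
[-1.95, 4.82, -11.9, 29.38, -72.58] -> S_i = -1.95*(-2.47)^i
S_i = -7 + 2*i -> [-7, -5, -3, -1, 1]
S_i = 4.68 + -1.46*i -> [4.68, 3.22, 1.76, 0.3, -1.16]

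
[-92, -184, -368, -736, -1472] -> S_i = -92*2^i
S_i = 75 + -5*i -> [75, 70, 65, 60, 55]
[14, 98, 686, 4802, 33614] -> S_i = 14*7^i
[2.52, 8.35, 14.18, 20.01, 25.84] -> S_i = 2.52 + 5.83*i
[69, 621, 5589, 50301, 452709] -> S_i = 69*9^i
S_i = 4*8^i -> [4, 32, 256, 2048, 16384]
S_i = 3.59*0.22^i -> [3.59, 0.79, 0.17, 0.04, 0.01]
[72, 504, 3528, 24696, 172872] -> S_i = 72*7^i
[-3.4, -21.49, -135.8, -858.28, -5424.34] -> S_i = -3.40*6.32^i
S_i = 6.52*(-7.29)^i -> [6.52, -47.53, 346.5, -2525.98, 18414.41]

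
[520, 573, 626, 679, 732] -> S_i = 520 + 53*i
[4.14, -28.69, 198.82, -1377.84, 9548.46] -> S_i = 4.14*(-6.93)^i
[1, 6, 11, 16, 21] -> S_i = 1 + 5*i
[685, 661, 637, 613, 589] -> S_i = 685 + -24*i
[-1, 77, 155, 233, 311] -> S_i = -1 + 78*i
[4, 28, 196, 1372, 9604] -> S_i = 4*7^i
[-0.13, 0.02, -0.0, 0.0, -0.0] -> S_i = -0.13*(-0.15)^i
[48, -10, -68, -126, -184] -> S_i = 48 + -58*i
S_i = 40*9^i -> [40, 360, 3240, 29160, 262440]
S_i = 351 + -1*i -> [351, 350, 349, 348, 347]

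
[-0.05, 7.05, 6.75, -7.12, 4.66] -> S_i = Random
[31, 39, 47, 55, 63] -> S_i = 31 + 8*i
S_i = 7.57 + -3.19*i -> [7.57, 4.38, 1.19, -2.0, -5.19]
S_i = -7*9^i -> [-7, -63, -567, -5103, -45927]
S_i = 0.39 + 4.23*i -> [0.39, 4.62, 8.85, 13.08, 17.31]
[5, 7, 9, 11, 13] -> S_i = 5 + 2*i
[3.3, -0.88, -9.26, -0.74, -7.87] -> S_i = Random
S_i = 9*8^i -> [9, 72, 576, 4608, 36864]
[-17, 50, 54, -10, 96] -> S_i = Random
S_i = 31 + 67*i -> [31, 98, 165, 232, 299]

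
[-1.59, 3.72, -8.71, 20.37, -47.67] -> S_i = -1.59*(-2.34)^i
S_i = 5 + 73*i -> [5, 78, 151, 224, 297]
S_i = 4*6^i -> [4, 24, 144, 864, 5184]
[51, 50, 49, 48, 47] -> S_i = 51 + -1*i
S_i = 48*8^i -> [48, 384, 3072, 24576, 196608]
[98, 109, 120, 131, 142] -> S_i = 98 + 11*i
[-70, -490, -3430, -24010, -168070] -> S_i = -70*7^i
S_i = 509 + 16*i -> [509, 525, 541, 557, 573]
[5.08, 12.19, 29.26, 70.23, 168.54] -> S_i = 5.08*2.40^i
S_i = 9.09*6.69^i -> [9.09, 60.81, 406.83, 2721.71, 18208.26]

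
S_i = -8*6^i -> [-8, -48, -288, -1728, -10368]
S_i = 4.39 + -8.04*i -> [4.39, -3.65, -11.69, -19.73, -27.77]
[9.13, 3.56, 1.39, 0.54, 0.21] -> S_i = 9.13*0.39^i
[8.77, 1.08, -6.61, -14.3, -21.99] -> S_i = 8.77 + -7.69*i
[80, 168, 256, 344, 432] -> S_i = 80 + 88*i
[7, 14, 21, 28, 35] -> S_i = 7 + 7*i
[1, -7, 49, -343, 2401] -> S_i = 1*-7^i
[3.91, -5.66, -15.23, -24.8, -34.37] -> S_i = 3.91 + -9.57*i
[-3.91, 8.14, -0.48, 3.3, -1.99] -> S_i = Random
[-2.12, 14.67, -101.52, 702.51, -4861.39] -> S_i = -2.12*(-6.92)^i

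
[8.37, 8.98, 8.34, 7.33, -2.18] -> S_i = Random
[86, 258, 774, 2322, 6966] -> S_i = 86*3^i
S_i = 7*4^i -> [7, 28, 112, 448, 1792]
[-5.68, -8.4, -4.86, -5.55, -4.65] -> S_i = Random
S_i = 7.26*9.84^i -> [7.26, 71.44, 702.95, 6917.07, 68063.93]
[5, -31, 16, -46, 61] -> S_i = Random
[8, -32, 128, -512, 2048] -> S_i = 8*-4^i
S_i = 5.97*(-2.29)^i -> [5.97, -13.67, 31.31, -71.69, 164.18]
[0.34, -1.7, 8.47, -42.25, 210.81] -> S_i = 0.34*(-4.99)^i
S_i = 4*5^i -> [4, 20, 100, 500, 2500]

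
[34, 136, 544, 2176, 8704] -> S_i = 34*4^i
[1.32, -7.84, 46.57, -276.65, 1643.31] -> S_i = 1.32*(-5.94)^i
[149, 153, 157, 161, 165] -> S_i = 149 + 4*i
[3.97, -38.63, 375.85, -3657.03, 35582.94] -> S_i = 3.97*(-9.73)^i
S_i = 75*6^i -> [75, 450, 2700, 16200, 97200]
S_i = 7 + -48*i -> [7, -41, -89, -137, -185]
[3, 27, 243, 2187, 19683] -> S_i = 3*9^i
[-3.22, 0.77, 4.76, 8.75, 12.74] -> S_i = -3.22 + 3.99*i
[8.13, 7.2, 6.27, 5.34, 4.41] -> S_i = 8.13 + -0.93*i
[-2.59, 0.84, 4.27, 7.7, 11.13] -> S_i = -2.59 + 3.43*i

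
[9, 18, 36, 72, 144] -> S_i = 9*2^i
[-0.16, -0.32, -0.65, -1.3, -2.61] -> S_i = -0.16*2.01^i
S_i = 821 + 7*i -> [821, 828, 835, 842, 849]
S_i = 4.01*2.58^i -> [4.01, 10.35, 26.69, 68.87, 177.67]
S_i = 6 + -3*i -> [6, 3, 0, -3, -6]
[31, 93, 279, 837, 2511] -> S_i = 31*3^i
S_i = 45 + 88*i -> [45, 133, 221, 309, 397]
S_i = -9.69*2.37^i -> [-9.69, -22.97, -54.43, -128.99, -305.72]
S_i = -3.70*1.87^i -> [-3.7, -6.92, -12.94, -24.2, -45.24]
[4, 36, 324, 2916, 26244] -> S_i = 4*9^i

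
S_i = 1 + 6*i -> [1, 7, 13, 19, 25]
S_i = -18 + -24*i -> [-18, -42, -66, -90, -114]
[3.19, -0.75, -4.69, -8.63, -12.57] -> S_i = 3.19 + -3.94*i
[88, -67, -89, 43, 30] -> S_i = Random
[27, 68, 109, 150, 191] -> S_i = 27 + 41*i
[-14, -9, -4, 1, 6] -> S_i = -14 + 5*i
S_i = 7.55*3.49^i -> [7.55, 26.35, 91.96, 320.94, 1120.08]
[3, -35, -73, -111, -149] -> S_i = 3 + -38*i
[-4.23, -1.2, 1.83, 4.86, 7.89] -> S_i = -4.23 + 3.03*i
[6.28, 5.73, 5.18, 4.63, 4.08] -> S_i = 6.28 + -0.55*i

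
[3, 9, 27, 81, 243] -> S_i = 3*3^i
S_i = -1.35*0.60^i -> [-1.35, -0.81, -0.49, -0.29, -0.17]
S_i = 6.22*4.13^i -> [6.22, 25.69, 106.09, 438.17, 1809.63]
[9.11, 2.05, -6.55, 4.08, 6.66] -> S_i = Random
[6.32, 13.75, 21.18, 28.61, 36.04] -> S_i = 6.32 + 7.43*i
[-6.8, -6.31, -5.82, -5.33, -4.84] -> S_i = -6.80 + 0.49*i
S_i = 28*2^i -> [28, 56, 112, 224, 448]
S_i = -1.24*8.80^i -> [-1.24, -10.91, -96.03, -845.03, -7436.22]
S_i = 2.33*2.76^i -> [2.33, 6.43, 17.75, 48.99, 135.2]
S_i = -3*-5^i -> [-3, 15, -75, 375, -1875]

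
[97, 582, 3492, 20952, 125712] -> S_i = 97*6^i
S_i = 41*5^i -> [41, 205, 1025, 5125, 25625]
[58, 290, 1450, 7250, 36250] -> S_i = 58*5^i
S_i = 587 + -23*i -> [587, 564, 541, 518, 495]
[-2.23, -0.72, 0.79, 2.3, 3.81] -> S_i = -2.23 + 1.51*i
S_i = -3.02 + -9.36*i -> [-3.02, -12.38, -21.74, -31.1, -40.46]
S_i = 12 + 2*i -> [12, 14, 16, 18, 20]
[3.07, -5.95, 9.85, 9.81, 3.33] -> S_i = Random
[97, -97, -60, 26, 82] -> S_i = Random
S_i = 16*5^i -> [16, 80, 400, 2000, 10000]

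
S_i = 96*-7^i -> [96, -672, 4704, -32928, 230496]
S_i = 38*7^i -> [38, 266, 1862, 13034, 91238]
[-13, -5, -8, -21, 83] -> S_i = Random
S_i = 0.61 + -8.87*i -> [0.61, -8.26, -17.13, -26.0, -34.87]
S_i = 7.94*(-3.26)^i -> [7.94, -25.88, 84.38, -275.09, 896.79]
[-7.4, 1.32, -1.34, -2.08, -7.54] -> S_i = Random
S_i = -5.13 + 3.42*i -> [-5.13, -1.71, 1.71, 5.13, 8.55]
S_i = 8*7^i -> [8, 56, 392, 2744, 19208]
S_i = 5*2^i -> [5, 10, 20, 40, 80]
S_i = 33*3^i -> [33, 99, 297, 891, 2673]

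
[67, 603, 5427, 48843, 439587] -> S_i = 67*9^i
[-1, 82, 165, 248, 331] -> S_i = -1 + 83*i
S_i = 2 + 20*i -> [2, 22, 42, 62, 82]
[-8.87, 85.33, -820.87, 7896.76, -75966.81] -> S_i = -8.87*(-9.62)^i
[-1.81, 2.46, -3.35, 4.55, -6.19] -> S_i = -1.81*(-1.36)^i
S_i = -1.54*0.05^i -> [-1.54, -0.08, -0.0, -0.0, -0.0]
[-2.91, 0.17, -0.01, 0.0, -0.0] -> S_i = -2.91*(-0.06)^i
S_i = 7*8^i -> [7, 56, 448, 3584, 28672]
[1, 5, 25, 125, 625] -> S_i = 1*5^i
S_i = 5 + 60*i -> [5, 65, 125, 185, 245]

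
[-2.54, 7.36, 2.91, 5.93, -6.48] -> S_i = Random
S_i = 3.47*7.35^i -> [3.47, 25.5, 187.46, 1377.82, 10126.95]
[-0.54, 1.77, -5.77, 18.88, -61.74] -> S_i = -0.54*(-3.27)^i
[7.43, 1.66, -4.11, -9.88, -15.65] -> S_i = 7.43 + -5.77*i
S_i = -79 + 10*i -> [-79, -69, -59, -49, -39]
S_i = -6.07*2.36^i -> [-6.07, -14.33, -33.81, -79.79, -188.29]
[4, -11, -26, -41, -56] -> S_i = 4 + -15*i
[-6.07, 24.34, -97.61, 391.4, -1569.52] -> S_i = -6.07*(-4.01)^i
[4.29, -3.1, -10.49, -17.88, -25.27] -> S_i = 4.29 + -7.39*i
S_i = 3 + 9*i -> [3, 12, 21, 30, 39]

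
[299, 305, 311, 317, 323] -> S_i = 299 + 6*i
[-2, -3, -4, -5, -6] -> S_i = -2 + -1*i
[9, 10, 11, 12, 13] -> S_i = 9 + 1*i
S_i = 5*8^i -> [5, 40, 320, 2560, 20480]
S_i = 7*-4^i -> [7, -28, 112, -448, 1792]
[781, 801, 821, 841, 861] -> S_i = 781 + 20*i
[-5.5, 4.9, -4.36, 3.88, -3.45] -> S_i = -5.50*(-0.89)^i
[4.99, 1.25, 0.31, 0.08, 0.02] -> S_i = 4.99*0.25^i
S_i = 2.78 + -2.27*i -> [2.78, 0.51, -1.76, -4.03, -6.3]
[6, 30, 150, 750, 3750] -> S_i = 6*5^i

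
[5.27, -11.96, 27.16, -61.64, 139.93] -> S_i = 5.27*(-2.27)^i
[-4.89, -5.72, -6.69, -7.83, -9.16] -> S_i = -4.89*1.17^i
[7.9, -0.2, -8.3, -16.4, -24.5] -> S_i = 7.90 + -8.10*i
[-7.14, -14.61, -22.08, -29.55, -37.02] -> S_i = -7.14 + -7.47*i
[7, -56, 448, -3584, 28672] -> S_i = 7*-8^i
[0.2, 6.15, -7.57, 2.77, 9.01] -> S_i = Random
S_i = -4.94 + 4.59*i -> [-4.94, -0.35, 4.24, 8.83, 13.42]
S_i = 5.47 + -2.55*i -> [5.47, 2.92, 0.37, -2.18, -4.73]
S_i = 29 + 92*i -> [29, 121, 213, 305, 397]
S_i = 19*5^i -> [19, 95, 475, 2375, 11875]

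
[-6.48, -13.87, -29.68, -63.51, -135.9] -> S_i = -6.48*2.14^i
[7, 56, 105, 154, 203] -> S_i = 7 + 49*i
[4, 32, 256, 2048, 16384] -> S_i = 4*8^i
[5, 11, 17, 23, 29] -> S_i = 5 + 6*i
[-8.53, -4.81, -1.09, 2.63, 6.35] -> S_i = -8.53 + 3.72*i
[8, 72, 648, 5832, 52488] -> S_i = 8*9^i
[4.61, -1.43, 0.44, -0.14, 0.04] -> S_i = 4.61*(-0.31)^i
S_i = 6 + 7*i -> [6, 13, 20, 27, 34]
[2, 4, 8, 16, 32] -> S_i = 2*2^i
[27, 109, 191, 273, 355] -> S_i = 27 + 82*i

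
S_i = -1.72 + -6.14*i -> [-1.72, -7.86, -14.0, -20.14, -26.28]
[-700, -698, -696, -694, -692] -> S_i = -700 + 2*i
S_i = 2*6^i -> [2, 12, 72, 432, 2592]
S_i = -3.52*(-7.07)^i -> [-3.52, 24.89, -175.95, 1243.94, -8794.69]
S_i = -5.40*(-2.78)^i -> [-5.4, 15.01, -41.73, 116.02, -322.53]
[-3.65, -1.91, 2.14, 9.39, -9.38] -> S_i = Random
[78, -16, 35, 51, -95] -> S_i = Random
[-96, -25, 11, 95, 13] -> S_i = Random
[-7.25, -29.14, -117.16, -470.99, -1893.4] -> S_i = -7.25*4.02^i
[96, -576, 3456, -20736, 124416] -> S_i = 96*-6^i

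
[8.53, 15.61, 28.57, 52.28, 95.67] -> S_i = 8.53*1.83^i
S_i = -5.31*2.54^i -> [-5.31, -13.49, -34.26, -87.02, -221.02]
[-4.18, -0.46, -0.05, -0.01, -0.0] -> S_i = -4.18*0.11^i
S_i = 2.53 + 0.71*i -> [2.53, 3.24, 3.95, 4.66, 5.37]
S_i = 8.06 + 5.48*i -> [8.06, 13.54, 19.02, 24.5, 29.98]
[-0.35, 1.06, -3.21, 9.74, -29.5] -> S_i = -0.35*(-3.03)^i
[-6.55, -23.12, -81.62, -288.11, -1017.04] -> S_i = -6.55*3.53^i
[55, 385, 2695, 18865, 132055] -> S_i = 55*7^i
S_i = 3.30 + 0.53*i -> [3.3, 3.83, 4.36, 4.89, 5.42]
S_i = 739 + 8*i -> [739, 747, 755, 763, 771]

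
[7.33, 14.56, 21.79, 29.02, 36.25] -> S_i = 7.33 + 7.23*i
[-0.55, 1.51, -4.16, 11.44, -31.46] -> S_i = -0.55*(-2.75)^i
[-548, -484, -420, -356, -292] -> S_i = -548 + 64*i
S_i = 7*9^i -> [7, 63, 567, 5103, 45927]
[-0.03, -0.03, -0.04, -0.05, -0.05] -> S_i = -0.03*1.15^i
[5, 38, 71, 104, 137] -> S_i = 5 + 33*i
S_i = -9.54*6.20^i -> [-9.54, -59.15, -366.72, -2273.65, -14096.62]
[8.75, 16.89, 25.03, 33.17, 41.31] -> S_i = 8.75 + 8.14*i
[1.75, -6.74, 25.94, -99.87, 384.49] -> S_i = 1.75*(-3.85)^i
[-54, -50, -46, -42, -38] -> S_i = -54 + 4*i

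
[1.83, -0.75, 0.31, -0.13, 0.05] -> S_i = 1.83*(-0.41)^i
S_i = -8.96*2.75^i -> [-8.96, -24.64, -67.76, -186.34, -512.44]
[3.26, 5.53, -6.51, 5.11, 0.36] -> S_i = Random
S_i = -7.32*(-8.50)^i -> [-7.32, 62.22, -528.87, 4495.4, -38210.86]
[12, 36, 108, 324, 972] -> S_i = 12*3^i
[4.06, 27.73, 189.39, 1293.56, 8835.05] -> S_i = 4.06*6.83^i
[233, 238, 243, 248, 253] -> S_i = 233 + 5*i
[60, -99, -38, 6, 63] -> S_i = Random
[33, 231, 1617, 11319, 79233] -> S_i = 33*7^i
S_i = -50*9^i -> [-50, -450, -4050, -36450, -328050]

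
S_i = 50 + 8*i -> [50, 58, 66, 74, 82]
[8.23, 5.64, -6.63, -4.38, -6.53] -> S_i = Random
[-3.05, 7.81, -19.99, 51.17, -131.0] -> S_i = -3.05*(-2.56)^i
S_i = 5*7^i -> [5, 35, 245, 1715, 12005]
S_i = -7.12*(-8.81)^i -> [-7.12, 62.73, -552.63, 4868.64, -42892.72]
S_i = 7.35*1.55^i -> [7.35, 11.39, 17.66, 27.37, 42.42]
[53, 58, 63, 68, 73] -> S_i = 53 + 5*i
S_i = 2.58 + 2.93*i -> [2.58, 5.51, 8.44, 11.37, 14.3]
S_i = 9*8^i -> [9, 72, 576, 4608, 36864]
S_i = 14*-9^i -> [14, -126, 1134, -10206, 91854]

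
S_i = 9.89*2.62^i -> [9.89, 25.91, 67.89, 177.87, 466.02]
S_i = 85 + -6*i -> [85, 79, 73, 67, 61]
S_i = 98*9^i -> [98, 882, 7938, 71442, 642978]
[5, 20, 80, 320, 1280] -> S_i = 5*4^i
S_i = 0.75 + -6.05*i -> [0.75, -5.3, -11.35, -17.4, -23.45]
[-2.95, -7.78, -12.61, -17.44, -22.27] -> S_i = -2.95 + -4.83*i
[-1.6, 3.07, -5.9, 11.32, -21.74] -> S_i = -1.60*(-1.92)^i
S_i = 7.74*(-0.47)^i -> [7.74, -3.64, 1.71, -0.8, 0.38]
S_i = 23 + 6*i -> [23, 29, 35, 41, 47]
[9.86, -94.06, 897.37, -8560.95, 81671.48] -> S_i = 9.86*(-9.54)^i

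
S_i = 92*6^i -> [92, 552, 3312, 19872, 119232]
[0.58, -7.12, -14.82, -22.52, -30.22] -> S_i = 0.58 + -7.70*i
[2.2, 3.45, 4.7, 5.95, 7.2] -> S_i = 2.20 + 1.25*i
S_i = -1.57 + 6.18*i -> [-1.57, 4.61, 10.79, 16.97, 23.15]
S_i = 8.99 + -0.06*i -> [8.99, 8.93, 8.87, 8.81, 8.75]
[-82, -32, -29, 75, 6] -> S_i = Random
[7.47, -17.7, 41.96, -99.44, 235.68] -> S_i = 7.47*(-2.37)^i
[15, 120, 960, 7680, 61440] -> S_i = 15*8^i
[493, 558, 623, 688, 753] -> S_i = 493 + 65*i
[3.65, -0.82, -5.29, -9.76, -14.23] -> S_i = 3.65 + -4.47*i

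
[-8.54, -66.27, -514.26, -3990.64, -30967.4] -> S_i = -8.54*7.76^i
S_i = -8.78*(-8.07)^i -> [-8.78, 70.85, -571.8, 4614.4, -37238.2]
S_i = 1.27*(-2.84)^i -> [1.27, -3.61, 10.24, -29.09, 82.62]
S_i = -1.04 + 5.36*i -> [-1.04, 4.32, 9.68, 15.04, 20.4]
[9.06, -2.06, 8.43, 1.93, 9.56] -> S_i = Random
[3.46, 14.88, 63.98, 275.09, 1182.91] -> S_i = 3.46*4.30^i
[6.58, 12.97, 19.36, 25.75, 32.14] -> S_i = 6.58 + 6.39*i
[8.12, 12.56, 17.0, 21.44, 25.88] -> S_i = 8.12 + 4.44*i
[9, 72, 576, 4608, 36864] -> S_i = 9*8^i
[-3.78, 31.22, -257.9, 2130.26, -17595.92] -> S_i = -3.78*(-8.26)^i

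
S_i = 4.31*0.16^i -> [4.31, 0.69, 0.11, 0.02, 0.0]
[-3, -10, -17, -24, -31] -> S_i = -3 + -7*i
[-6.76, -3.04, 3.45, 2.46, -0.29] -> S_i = Random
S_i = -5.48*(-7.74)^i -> [-5.48, 42.42, -328.29, 2540.99, -19667.28]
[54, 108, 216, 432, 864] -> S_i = 54*2^i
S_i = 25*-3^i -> [25, -75, 225, -675, 2025]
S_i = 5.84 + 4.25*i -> [5.84, 10.09, 14.34, 18.59, 22.84]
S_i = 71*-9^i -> [71, -639, 5751, -51759, 465831]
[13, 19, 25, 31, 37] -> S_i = 13 + 6*i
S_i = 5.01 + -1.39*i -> [5.01, 3.62, 2.23, 0.84, -0.55]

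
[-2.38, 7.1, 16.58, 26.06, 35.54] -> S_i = -2.38 + 9.48*i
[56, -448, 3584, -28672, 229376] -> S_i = 56*-8^i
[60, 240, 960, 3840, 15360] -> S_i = 60*4^i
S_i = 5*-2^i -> [5, -10, 20, -40, 80]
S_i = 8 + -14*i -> [8, -6, -20, -34, -48]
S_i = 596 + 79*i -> [596, 675, 754, 833, 912]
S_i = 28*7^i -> [28, 196, 1372, 9604, 67228]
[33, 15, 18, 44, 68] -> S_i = Random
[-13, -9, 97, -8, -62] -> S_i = Random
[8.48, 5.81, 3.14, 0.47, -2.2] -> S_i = 8.48 + -2.67*i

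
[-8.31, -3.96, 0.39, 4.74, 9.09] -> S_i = -8.31 + 4.35*i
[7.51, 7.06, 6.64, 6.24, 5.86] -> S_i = 7.51*0.94^i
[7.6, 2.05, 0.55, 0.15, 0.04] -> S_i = 7.60*0.27^i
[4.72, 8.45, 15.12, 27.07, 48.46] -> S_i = 4.72*1.79^i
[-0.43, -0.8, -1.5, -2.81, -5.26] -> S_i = -0.43*1.87^i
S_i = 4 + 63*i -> [4, 67, 130, 193, 256]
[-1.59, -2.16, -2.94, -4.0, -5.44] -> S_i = -1.59*1.36^i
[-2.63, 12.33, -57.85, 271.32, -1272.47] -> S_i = -2.63*(-4.69)^i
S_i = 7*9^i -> [7, 63, 567, 5103, 45927]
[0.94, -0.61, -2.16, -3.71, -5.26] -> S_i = 0.94 + -1.55*i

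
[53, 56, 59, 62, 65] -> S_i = 53 + 3*i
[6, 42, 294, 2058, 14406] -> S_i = 6*7^i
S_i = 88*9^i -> [88, 792, 7128, 64152, 577368]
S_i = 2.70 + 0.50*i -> [2.7, 3.2, 3.7, 4.2, 4.7]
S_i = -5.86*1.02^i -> [-5.86, -5.98, -6.1, -6.22, -6.34]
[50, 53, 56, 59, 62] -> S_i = 50 + 3*i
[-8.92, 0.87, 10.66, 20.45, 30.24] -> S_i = -8.92 + 9.79*i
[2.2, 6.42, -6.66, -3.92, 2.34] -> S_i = Random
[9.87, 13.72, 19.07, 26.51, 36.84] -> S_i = 9.87*1.39^i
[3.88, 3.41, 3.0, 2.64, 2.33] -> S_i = 3.88*0.88^i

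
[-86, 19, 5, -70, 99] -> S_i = Random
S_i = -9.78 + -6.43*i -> [-9.78, -16.21, -22.64, -29.07, -35.5]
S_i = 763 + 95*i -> [763, 858, 953, 1048, 1143]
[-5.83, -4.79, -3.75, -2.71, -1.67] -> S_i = -5.83 + 1.04*i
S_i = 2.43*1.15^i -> [2.43, 2.79, 3.21, 3.7, 4.25]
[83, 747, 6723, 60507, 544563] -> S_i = 83*9^i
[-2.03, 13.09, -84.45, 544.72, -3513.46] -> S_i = -2.03*(-6.45)^i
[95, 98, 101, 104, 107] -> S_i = 95 + 3*i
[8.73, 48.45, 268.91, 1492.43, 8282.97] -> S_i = 8.73*5.55^i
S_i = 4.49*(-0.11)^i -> [4.49, -0.49, 0.05, -0.01, 0.0]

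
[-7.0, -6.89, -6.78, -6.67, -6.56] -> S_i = -7.00 + 0.11*i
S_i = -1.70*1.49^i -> [-1.7, -2.53, -3.77, -5.62, -8.38]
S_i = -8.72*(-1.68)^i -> [-8.72, 14.65, -24.61, 41.35, -69.46]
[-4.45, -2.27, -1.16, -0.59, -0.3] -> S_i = -4.45*0.51^i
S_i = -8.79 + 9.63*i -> [-8.79, 0.84, 10.47, 20.1, 29.73]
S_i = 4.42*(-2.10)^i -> [4.42, -9.28, 19.49, -40.93, 85.96]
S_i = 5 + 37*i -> [5, 42, 79, 116, 153]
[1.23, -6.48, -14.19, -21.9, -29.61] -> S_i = 1.23 + -7.71*i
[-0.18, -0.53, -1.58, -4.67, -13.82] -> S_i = -0.18*2.96^i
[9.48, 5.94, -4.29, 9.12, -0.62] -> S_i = Random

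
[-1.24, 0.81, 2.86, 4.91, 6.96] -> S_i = -1.24 + 2.05*i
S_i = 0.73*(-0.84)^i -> [0.73, -0.61, 0.52, -0.43, 0.36]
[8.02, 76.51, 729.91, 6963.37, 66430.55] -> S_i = 8.02*9.54^i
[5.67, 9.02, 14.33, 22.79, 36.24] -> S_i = 5.67*1.59^i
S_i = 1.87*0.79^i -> [1.87, 1.48, 1.17, 0.92, 0.73]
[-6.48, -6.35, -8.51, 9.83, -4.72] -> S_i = Random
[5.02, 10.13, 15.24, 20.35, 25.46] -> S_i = 5.02 + 5.11*i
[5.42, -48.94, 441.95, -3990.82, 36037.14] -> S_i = 5.42*(-9.03)^i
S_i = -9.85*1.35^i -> [-9.85, -13.3, -17.95, -24.23, -32.72]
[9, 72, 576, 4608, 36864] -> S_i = 9*8^i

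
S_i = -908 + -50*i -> [-908, -958, -1008, -1058, -1108]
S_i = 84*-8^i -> [84, -672, 5376, -43008, 344064]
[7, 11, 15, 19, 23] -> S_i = 7 + 4*i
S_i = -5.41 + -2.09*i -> [-5.41, -7.5, -9.59, -11.68, -13.77]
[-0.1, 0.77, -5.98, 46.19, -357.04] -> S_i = -0.10*(-7.73)^i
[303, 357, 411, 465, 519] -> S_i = 303 + 54*i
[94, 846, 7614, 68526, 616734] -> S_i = 94*9^i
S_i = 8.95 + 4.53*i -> [8.95, 13.48, 18.01, 22.54, 27.07]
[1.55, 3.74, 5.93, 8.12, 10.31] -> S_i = 1.55 + 2.19*i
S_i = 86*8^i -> [86, 688, 5504, 44032, 352256]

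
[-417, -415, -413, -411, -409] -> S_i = -417 + 2*i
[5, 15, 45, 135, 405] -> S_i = 5*3^i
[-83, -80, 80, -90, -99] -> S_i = Random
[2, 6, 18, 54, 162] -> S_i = 2*3^i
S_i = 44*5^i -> [44, 220, 1100, 5500, 27500]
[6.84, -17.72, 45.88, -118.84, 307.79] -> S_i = 6.84*(-2.59)^i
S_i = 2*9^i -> [2, 18, 162, 1458, 13122]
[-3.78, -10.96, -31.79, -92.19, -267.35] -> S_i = -3.78*2.90^i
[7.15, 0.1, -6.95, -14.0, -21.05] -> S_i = 7.15 + -7.05*i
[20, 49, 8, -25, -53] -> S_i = Random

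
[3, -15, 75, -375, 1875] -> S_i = 3*-5^i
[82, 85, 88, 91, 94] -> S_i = 82 + 3*i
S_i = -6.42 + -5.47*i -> [-6.42, -11.89, -17.36, -22.83, -28.3]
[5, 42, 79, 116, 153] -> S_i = 5 + 37*i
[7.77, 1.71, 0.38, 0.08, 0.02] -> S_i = 7.77*0.22^i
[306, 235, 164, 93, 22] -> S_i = 306 + -71*i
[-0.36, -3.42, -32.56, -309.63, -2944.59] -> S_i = -0.36*9.51^i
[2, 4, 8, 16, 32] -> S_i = 2*2^i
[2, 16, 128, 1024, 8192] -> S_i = 2*8^i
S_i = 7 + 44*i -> [7, 51, 95, 139, 183]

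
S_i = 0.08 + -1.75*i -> [0.08, -1.67, -3.42, -5.17, -6.92]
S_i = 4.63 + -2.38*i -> [4.63, 2.25, -0.13, -2.51, -4.89]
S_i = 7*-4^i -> [7, -28, 112, -448, 1792]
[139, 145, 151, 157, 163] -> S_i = 139 + 6*i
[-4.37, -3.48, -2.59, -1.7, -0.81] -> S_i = -4.37 + 0.89*i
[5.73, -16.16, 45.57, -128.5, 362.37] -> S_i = 5.73*(-2.82)^i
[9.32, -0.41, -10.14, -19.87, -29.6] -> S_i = 9.32 + -9.73*i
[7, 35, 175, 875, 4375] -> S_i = 7*5^i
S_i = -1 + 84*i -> [-1, 83, 167, 251, 335]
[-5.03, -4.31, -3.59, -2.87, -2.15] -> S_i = -5.03 + 0.72*i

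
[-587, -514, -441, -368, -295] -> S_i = -587 + 73*i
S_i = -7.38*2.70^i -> [-7.38, -19.93, -53.8, -145.26, -392.2]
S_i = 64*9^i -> [64, 576, 5184, 46656, 419904]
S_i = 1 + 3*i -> [1, 4, 7, 10, 13]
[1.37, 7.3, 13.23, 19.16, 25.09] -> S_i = 1.37 + 5.93*i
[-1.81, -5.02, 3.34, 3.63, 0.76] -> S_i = Random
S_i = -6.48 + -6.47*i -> [-6.48, -12.95, -19.42, -25.89, -32.36]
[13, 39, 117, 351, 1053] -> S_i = 13*3^i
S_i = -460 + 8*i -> [-460, -452, -444, -436, -428]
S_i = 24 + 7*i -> [24, 31, 38, 45, 52]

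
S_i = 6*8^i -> [6, 48, 384, 3072, 24576]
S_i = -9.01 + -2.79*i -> [-9.01, -11.8, -14.59, -17.38, -20.17]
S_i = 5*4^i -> [5, 20, 80, 320, 1280]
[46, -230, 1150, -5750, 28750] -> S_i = 46*-5^i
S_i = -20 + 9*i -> [-20, -11, -2, 7, 16]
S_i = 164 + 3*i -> [164, 167, 170, 173, 176]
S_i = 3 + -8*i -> [3, -5, -13, -21, -29]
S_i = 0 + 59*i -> [0, 59, 118, 177, 236]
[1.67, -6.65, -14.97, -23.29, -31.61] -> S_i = 1.67 + -8.32*i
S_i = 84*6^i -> [84, 504, 3024, 18144, 108864]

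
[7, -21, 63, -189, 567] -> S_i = 7*-3^i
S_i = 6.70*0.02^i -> [6.7, 0.13, 0.0, 0.0, 0.0]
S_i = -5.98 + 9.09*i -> [-5.98, 3.11, 12.2, 21.29, 30.38]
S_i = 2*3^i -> [2, 6, 18, 54, 162]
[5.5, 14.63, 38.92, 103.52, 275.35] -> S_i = 5.50*2.66^i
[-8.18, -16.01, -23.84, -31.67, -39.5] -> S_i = -8.18 + -7.83*i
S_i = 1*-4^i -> [1, -4, 16, -64, 256]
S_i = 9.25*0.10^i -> [9.25, 0.92, 0.09, 0.01, 0.0]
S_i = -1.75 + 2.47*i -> [-1.75, 0.72, 3.19, 5.66, 8.13]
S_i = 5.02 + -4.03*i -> [5.02, 0.99, -3.04, -7.07, -11.1]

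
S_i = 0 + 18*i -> [0, 18, 36, 54, 72]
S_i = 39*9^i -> [39, 351, 3159, 28431, 255879]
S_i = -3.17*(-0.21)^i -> [-3.17, 0.67, -0.14, 0.03, -0.01]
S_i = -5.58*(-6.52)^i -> [-5.58, 36.38, -237.21, 1546.6, -10083.81]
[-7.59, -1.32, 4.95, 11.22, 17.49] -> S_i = -7.59 + 6.27*i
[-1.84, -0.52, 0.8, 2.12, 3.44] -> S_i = -1.84 + 1.32*i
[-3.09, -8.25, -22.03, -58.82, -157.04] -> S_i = -3.09*2.67^i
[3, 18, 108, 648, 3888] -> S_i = 3*6^i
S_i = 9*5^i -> [9, 45, 225, 1125, 5625]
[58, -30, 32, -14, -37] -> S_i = Random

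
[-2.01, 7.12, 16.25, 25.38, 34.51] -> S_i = -2.01 + 9.13*i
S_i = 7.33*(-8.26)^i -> [7.33, -60.55, 500.11, -4130.89, 34121.19]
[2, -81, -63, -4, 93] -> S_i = Random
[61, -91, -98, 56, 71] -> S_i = Random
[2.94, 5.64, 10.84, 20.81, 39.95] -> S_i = 2.94*1.92^i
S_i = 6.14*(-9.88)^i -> [6.14, -60.66, 599.35, -5921.6, 58505.43]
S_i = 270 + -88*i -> [270, 182, 94, 6, -82]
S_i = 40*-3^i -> [40, -120, 360, -1080, 3240]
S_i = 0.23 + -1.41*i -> [0.23, -1.18, -2.59, -4.0, -5.41]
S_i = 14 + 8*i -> [14, 22, 30, 38, 46]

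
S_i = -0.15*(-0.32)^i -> [-0.15, 0.05, -0.02, 0.0, -0.0]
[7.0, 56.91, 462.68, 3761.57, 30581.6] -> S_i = 7.00*8.13^i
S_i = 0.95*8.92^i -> [0.95, 8.47, 75.59, 674.25, 6014.27]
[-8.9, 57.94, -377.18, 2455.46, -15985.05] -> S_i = -8.90*(-6.51)^i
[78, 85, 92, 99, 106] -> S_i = 78 + 7*i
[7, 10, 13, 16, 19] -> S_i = 7 + 3*i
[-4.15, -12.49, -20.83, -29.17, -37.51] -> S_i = -4.15 + -8.34*i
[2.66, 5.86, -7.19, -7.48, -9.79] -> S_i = Random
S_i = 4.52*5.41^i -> [4.52, 24.45, 132.29, 715.7, 3871.93]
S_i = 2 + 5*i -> [2, 7, 12, 17, 22]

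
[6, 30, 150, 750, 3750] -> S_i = 6*5^i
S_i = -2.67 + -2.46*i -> [-2.67, -5.13, -7.59, -10.05, -12.51]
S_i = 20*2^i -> [20, 40, 80, 160, 320]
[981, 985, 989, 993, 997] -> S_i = 981 + 4*i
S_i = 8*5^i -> [8, 40, 200, 1000, 5000]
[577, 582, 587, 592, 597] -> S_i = 577 + 5*i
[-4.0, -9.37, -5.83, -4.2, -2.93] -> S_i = Random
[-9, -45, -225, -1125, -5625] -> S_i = -9*5^i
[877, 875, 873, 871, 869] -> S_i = 877 + -2*i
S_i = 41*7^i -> [41, 287, 2009, 14063, 98441]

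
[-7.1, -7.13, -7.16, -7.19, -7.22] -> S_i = -7.10 + -0.03*i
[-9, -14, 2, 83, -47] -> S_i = Random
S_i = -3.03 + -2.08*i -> [-3.03, -5.11, -7.19, -9.27, -11.35]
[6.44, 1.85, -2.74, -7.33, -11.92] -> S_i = 6.44 + -4.59*i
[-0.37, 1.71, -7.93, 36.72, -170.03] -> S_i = -0.37*(-4.63)^i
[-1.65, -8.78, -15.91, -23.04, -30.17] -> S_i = -1.65 + -7.13*i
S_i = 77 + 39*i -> [77, 116, 155, 194, 233]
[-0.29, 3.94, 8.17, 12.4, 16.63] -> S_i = -0.29 + 4.23*i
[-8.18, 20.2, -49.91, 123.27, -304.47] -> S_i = -8.18*(-2.47)^i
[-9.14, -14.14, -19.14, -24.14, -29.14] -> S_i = -9.14 + -5.00*i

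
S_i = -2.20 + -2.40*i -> [-2.2, -4.6, -7.0, -9.4, -11.8]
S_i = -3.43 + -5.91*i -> [-3.43, -9.34, -15.25, -21.16, -27.07]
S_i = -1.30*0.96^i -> [-1.3, -1.25, -1.2, -1.15, -1.1]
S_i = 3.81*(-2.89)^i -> [3.81, -11.01, 31.82, -91.96, 265.78]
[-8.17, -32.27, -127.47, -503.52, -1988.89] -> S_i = -8.17*3.95^i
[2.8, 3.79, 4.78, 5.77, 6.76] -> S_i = 2.80 + 0.99*i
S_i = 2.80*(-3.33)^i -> [2.8, -9.32, 31.05, -103.39, 344.3]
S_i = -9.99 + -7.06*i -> [-9.99, -17.05, -24.11, -31.17, -38.23]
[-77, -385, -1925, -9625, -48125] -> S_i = -77*5^i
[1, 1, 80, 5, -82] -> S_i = Random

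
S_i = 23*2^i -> [23, 46, 92, 184, 368]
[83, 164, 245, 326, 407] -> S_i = 83 + 81*i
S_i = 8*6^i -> [8, 48, 288, 1728, 10368]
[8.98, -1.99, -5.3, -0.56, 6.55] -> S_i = Random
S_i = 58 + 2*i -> [58, 60, 62, 64, 66]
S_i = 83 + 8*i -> [83, 91, 99, 107, 115]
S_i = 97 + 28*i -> [97, 125, 153, 181, 209]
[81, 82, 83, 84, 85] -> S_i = 81 + 1*i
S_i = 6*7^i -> [6, 42, 294, 2058, 14406]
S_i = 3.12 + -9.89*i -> [3.12, -6.77, -16.66, -26.55, -36.44]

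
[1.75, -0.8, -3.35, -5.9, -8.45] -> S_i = 1.75 + -2.55*i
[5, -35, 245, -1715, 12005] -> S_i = 5*-7^i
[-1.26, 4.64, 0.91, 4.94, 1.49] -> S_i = Random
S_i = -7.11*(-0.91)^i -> [-7.11, 6.47, -5.89, 5.36, -4.88]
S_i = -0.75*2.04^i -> [-0.75, -1.53, -3.12, -6.37, -12.99]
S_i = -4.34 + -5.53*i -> [-4.34, -9.87, -15.4, -20.93, -26.46]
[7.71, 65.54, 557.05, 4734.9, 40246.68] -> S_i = 7.71*8.50^i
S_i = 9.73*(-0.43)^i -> [9.73, -4.18, 1.8, -0.77, 0.33]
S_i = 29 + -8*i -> [29, 21, 13, 5, -3]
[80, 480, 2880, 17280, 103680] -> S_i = 80*6^i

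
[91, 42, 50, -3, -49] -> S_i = Random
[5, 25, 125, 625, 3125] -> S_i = 5*5^i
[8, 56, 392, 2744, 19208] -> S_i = 8*7^i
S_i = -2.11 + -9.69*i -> [-2.11, -11.8, -21.49, -31.18, -40.87]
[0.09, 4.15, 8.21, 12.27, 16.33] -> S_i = 0.09 + 4.06*i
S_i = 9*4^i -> [9, 36, 144, 576, 2304]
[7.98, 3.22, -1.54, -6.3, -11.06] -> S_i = 7.98 + -4.76*i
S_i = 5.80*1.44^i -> [5.8, 8.35, 12.03, 17.32, 24.94]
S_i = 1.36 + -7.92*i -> [1.36, -6.56, -14.48, -22.4, -30.32]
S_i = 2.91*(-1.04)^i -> [2.91, -3.03, 3.15, -3.27, 3.4]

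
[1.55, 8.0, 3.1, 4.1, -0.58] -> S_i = Random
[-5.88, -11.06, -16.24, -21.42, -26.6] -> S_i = -5.88 + -5.18*i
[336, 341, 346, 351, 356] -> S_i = 336 + 5*i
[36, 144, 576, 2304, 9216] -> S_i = 36*4^i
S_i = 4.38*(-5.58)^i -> [4.38, -24.44, 136.38, -760.99, 4246.3]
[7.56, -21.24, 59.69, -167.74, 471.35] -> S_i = 7.56*(-2.81)^i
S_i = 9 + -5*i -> [9, 4, -1, -6, -11]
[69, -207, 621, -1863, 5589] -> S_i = 69*-3^i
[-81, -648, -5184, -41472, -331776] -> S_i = -81*8^i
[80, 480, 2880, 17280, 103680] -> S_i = 80*6^i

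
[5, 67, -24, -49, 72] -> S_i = Random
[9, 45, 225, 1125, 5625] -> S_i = 9*5^i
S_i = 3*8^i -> [3, 24, 192, 1536, 12288]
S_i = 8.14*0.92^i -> [8.14, 7.49, 6.89, 6.34, 5.83]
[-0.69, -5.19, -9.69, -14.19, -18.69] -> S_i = -0.69 + -4.50*i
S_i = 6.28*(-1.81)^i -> [6.28, -11.37, 20.57, -37.24, 67.4]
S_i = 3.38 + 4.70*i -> [3.38, 8.08, 12.78, 17.48, 22.18]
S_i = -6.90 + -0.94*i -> [-6.9, -7.84, -8.78, -9.72, -10.66]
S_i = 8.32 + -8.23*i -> [8.32, 0.09, -8.14, -16.37, -24.6]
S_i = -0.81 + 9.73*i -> [-0.81, 8.92, 18.65, 28.38, 38.11]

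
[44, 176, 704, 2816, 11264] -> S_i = 44*4^i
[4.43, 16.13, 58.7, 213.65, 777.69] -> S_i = 4.43*3.64^i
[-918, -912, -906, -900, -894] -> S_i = -918 + 6*i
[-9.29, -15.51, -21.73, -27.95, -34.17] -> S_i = -9.29 + -6.22*i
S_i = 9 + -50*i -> [9, -41, -91, -141, -191]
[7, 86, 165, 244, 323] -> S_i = 7 + 79*i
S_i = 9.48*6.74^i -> [9.48, 63.9, 430.65, 2902.61, 19563.56]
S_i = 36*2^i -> [36, 72, 144, 288, 576]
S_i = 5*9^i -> [5, 45, 405, 3645, 32805]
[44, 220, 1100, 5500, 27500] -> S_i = 44*5^i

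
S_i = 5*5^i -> [5, 25, 125, 625, 3125]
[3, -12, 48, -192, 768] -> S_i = 3*-4^i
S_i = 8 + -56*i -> [8, -48, -104, -160, -216]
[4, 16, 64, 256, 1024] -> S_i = 4*4^i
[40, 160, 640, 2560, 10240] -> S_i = 40*4^i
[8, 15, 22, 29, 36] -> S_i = 8 + 7*i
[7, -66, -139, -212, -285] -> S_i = 7 + -73*i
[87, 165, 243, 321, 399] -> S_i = 87 + 78*i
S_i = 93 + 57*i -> [93, 150, 207, 264, 321]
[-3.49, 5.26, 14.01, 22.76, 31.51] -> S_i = -3.49 + 8.75*i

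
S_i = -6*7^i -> [-6, -42, -294, -2058, -14406]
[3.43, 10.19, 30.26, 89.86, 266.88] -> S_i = 3.43*2.97^i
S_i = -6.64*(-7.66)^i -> [-6.64, 50.86, -389.61, 2984.38, -22860.36]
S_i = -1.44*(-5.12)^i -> [-1.44, 7.37, -37.75, 193.27, -989.56]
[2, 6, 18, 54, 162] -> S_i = 2*3^i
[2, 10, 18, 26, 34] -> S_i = 2 + 8*i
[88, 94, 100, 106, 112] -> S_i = 88 + 6*i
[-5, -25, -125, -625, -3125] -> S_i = -5*5^i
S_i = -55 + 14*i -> [-55, -41, -27, -13, 1]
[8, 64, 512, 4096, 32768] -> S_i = 8*8^i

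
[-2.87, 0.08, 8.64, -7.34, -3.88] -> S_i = Random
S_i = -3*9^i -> [-3, -27, -243, -2187, -19683]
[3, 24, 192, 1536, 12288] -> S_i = 3*8^i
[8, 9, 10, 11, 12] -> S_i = 8 + 1*i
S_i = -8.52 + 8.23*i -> [-8.52, -0.29, 7.94, 16.17, 24.4]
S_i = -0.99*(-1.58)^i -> [-0.99, 1.56, -2.47, 3.9, -6.17]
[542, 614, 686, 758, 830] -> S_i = 542 + 72*i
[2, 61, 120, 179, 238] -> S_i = 2 + 59*i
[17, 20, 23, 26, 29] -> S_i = 17 + 3*i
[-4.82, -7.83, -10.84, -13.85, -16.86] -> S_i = -4.82 + -3.01*i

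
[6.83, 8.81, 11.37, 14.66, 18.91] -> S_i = 6.83*1.29^i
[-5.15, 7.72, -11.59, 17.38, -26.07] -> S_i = -5.15*(-1.50)^i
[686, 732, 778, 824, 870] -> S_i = 686 + 46*i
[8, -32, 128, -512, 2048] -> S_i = 8*-4^i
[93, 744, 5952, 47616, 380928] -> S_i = 93*8^i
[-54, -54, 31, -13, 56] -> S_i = Random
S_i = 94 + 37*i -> [94, 131, 168, 205, 242]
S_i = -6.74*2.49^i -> [-6.74, -16.78, -41.79, -104.05, -259.09]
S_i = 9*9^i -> [9, 81, 729, 6561, 59049]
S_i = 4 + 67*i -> [4, 71, 138, 205, 272]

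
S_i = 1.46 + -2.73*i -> [1.46, -1.27, -4.0, -6.73, -9.46]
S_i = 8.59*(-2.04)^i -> [8.59, -17.52, 35.75, -72.93, 148.77]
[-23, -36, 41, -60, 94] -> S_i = Random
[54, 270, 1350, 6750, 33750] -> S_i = 54*5^i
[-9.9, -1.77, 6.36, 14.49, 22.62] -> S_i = -9.90 + 8.13*i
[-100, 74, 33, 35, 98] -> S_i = Random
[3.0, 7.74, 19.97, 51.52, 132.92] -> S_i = 3.00*2.58^i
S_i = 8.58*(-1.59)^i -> [8.58, -13.64, 21.69, -34.49, 54.84]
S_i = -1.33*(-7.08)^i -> [-1.33, 9.42, -66.67, 472.01, -3341.83]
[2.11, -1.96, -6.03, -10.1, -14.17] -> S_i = 2.11 + -4.07*i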